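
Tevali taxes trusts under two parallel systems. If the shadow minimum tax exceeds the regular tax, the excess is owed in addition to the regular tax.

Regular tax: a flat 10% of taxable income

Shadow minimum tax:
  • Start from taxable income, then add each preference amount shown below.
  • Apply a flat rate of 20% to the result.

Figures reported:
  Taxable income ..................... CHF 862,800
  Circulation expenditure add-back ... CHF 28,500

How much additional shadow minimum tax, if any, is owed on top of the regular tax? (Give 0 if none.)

CHF 91,980

Shadow minimum tax:
  Adjusted income: CHF 862,800 + CHF 28,500 = CHF 891,300
  CHF 891,300 × 20% = CHF 178,260

Regular tax:
  CHF 862,800 × 10% = CHF 86,280

Excess of shadow minimum tax over regular tax: CHF 178,260 − CHF 86,280 = CHF 91,980.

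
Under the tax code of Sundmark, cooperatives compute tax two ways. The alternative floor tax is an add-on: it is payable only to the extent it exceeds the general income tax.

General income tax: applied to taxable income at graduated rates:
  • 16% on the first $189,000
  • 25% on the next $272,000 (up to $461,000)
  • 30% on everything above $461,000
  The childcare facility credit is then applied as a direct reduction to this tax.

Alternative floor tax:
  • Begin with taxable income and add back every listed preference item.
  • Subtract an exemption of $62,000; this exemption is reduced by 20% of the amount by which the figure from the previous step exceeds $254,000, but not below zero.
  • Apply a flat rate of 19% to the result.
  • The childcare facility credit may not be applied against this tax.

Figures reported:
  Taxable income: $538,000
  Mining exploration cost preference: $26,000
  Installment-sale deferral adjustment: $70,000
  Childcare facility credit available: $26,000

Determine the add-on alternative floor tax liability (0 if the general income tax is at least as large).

Alternative floor tax:
  Adjusted income: $538,000 + $26,000 + $70,000 = $634,000
  Exemption: 20% × ($634,000 − $254,000) = $76,000 ≥ $62,000, so the exemption is fully phased out
  Base: $634,000 − $0 = $634,000
  $634,000 × 19% = $120,460

General income tax:
  $189,000 × 16% = $30,240
  $272,000 × 25% = $68,000
  $77,000 × 30% = $23,100
  → $121,340
  Less childcare facility credit $26,000 → $95,340

Excess of alternative floor tax over general income tax: $120,460 − $95,340 = $25,120.

$25,120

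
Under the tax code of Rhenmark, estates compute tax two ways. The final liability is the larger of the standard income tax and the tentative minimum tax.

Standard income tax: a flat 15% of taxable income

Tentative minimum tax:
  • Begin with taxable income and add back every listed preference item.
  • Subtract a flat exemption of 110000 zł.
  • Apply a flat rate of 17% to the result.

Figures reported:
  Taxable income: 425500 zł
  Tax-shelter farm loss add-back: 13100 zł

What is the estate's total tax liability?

Tentative minimum tax:
  Adjusted income: 425500 zł + 13100 zł = 438600 zł
  Less exemption 110000 zł → base 328600 zł
  328600 zł × 17% = 55862 zł

Standard income tax:
  425500 zł × 15% = 63825 zł

63825 zł > 55862 zł, so the standard income tax governs.

63825 zł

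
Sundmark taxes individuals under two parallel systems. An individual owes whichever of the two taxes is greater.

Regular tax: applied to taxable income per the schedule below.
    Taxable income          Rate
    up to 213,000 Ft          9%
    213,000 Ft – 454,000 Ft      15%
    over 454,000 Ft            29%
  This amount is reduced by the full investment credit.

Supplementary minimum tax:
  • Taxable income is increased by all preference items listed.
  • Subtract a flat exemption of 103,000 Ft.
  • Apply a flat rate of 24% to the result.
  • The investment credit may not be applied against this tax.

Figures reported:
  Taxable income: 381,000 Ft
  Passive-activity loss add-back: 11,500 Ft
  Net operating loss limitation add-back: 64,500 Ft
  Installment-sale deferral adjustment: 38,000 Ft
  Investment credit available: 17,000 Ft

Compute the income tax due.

94,080 Ft

Regular tax:
  213,000 Ft × 9% = 19,170 Ft
  168,000 Ft × 15% = 25,200 Ft
  → 44,370 Ft
  Less investment credit 17,000 Ft → 27,370 Ft

Supplementary minimum tax:
  Adjusted income: 381,000 Ft + 11,500 Ft + 64,500 Ft + 38,000 Ft = 495,000 Ft
  Less exemption 103,000 Ft → base 392,000 Ft
  392,000 Ft × 24% = 94,080 Ft

94,080 Ft > 27,370 Ft, so the supplementary minimum tax is the binding amount.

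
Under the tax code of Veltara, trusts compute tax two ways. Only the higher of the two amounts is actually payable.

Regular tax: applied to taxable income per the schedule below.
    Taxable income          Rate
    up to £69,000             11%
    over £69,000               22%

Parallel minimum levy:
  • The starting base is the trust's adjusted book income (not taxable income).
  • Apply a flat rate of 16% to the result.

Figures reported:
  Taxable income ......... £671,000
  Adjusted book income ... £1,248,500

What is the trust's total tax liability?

Regular tax:
  £69,000 × 11% = £7,590
  £602,000 × 22% = £132,440
  → £140,030

Parallel minimum levy:
  Base (adjusted book income): £1,248,500
  £1,248,500 × 16% = £199,760

£199,760 > £140,030, so the parallel minimum levy is the binding amount.

£199,760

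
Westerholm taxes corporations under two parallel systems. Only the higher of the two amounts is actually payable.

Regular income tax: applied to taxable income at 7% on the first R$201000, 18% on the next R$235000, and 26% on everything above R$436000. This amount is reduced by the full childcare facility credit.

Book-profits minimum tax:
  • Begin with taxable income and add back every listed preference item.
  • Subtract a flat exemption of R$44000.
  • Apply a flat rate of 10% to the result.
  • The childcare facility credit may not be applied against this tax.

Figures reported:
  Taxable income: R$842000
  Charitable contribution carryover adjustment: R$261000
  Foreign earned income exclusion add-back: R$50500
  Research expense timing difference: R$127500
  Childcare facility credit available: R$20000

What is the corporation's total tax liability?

Book-profits minimum tax:
  Adjusted income: R$842000 + R$261000 + R$50500 + R$127500 = R$1281000
  Less exemption R$44000 → base R$1237000
  R$1237000 × 10% = R$123700

Regular income tax:
  R$201000 × 7% = R$14070
  R$235000 × 18% = R$42300
  R$406000 × 26% = R$105560
  → R$161930
  Less childcare facility credit R$20000 → R$141930

R$141930 > R$123700, so the regular income tax governs.

R$141930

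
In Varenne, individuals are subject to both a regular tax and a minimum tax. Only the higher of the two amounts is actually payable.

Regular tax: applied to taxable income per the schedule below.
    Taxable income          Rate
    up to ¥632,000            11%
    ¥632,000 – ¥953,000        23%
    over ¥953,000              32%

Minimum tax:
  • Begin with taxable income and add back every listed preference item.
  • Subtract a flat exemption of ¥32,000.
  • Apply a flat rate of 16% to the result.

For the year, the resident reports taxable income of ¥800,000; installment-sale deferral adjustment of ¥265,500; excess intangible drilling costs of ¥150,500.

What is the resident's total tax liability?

Regular tax:
  ¥632,000 × 11% = ¥69,520
  ¥168,000 × 23% = ¥38,640
  → ¥108,160

Minimum tax:
  Adjusted income: ¥800,000 + ¥265,500 + ¥150,500 = ¥1,216,000
  Less exemption ¥32,000 → base ¥1,184,000
  ¥1,184,000 × 16% = ¥189,440

¥189,440 > ¥108,160, so the minimum tax is the binding amount.

¥189,440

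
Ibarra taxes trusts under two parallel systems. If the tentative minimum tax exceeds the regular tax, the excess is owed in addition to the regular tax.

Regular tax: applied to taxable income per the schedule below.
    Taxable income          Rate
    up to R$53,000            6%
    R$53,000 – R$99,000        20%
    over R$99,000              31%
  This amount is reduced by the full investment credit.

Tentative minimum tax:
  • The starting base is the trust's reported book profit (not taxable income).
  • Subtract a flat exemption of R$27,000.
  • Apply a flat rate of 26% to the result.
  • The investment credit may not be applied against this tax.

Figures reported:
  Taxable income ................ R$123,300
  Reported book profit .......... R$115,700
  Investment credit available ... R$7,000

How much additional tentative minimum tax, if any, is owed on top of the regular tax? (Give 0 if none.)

R$10,149

Regular tax:
  R$53,000 × 6% = R$3,180
  R$46,000 × 20% = R$9,200
  R$24,300 × 31% = R$7,533
  → R$19,913
  Less investment credit R$7,000 → R$12,913

Tentative minimum tax:
  Base (reported book profit): R$115,700
  Less exemption R$27,000 → base R$88,700
  R$88,700 × 26% = R$23,062

Excess of tentative minimum tax over regular tax: R$23,062 − R$12,913 = R$10,149.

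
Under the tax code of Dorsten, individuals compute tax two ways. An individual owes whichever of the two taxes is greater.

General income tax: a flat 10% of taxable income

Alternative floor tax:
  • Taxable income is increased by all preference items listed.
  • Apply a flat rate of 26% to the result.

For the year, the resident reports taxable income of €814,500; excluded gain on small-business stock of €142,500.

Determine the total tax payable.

General income tax:
  €814,500 × 10% = €81,450

Alternative floor tax:
  Adjusted income: €814,500 + €142,500 = €957,000
  €957,000 × 26% = €248,820

€248,820 > €81,450, so the alternative floor tax is the binding amount.

€248,820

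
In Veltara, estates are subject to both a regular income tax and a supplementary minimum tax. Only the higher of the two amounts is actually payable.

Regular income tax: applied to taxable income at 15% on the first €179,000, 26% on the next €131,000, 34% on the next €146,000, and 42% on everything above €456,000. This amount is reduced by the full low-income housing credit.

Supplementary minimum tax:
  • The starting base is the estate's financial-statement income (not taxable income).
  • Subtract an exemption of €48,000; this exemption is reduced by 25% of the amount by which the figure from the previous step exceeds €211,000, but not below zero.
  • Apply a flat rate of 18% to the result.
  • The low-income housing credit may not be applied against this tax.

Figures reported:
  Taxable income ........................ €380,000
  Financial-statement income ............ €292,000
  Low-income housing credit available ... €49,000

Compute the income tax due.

Supplementary minimum tax:
  Base (financial-statement income): €292,000
  Exemption: €48,000 − 25% × (€292,000 − €211,000) = €48,000 − €20,250 = €27,750
  Base: €292,000 − €27,750 = €264,250
  €264,250 × 18% = €47,565

Regular income tax:
  €179,000 × 15% = €26,850
  €131,000 × 26% = €34,060
  €70,000 × 34% = €23,800
  → €84,710
  Less low-income housing credit €49,000 → €35,710

€47,565 > €35,710, so the supplementary minimum tax is the binding amount.

€47,565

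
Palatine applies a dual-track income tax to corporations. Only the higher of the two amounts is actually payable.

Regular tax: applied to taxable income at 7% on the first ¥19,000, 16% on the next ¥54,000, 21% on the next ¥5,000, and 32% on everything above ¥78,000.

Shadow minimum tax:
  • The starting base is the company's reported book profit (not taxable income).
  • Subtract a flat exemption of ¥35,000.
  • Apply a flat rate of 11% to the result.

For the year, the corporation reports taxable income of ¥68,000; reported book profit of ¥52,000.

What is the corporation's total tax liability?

Shadow minimum tax:
  Base (reported book profit): ¥52,000
  Less exemption ¥35,000 → base ¥17,000
  ¥17,000 × 11% = ¥1,870

Regular tax:
  ¥19,000 × 7% = ¥1,330
  ¥49,000 × 16% = ¥7,840
  → ¥9,170

¥9,170 > ¥1,870, so the regular tax governs.

¥9,170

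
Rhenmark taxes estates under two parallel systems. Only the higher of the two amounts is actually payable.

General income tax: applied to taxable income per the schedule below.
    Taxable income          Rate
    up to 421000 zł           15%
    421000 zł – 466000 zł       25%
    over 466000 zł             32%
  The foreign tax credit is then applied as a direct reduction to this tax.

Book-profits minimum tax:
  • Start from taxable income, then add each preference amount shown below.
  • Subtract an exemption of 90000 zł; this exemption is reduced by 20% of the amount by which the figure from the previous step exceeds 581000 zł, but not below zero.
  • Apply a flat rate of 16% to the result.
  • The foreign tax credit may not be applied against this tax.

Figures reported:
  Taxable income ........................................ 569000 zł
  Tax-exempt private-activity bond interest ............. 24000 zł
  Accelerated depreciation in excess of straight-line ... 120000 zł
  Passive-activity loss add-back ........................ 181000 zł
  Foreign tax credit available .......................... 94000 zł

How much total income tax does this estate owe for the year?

138656 zł

General income tax:
  421000 zł × 15% = 63150 zł
  45000 zł × 25% = 11250 zł
  103000 zł × 32% = 32960 zł
  → 107360 zł
  Less foreign tax credit 94000 zł → 13360 zł

Book-profits minimum tax:
  Adjusted income: 569000 zł + 24000 zł + 120000 zł + 181000 zł = 894000 zł
  Exemption: 90000 zł − 20% × (894000 zł − 581000 zł) = 90000 zł − 62600 zł = 27400 zł
  Base: 894000 zł − 27400 zł = 866600 zł
  866600 zł × 16% = 138656 zł

138656 zł > 13360 zł, so the book-profits minimum tax is the binding amount.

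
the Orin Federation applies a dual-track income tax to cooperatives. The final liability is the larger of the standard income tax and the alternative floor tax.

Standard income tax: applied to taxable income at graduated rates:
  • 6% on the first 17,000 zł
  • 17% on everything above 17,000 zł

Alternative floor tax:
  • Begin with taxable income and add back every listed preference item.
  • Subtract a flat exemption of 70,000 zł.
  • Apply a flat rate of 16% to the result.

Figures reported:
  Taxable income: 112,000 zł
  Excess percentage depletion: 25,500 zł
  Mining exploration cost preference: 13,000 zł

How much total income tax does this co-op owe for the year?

Standard income tax:
  17,000 zł × 6% = 1,020 zł
  95,000 zł × 17% = 16,150 zł
  → 17,170 zł

Alternative floor tax:
  Adjusted income: 112,000 zł + 25,500 zł + 13,000 zł = 150,500 zł
  Less exemption 70,000 zł → base 80,500 zł
  80,500 zł × 16% = 12,880 zł

17,170 zł > 12,880 zł, so the standard income tax governs.

17,170 zł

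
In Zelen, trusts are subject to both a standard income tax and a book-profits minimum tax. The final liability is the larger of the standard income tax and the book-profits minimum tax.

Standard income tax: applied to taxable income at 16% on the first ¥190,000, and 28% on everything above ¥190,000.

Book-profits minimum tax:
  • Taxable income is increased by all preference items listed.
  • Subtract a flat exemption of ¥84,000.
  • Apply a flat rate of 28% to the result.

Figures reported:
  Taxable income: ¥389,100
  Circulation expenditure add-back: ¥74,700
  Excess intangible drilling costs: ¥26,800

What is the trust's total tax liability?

¥113,848

Book-profits minimum tax:
  Adjusted income: ¥389,100 + ¥74,700 + ¥26,800 = ¥490,600
  Less exemption ¥84,000 → base ¥406,600
  ¥406,600 × 28% = ¥113,848

Standard income tax:
  ¥190,000 × 16% = ¥30,400
  ¥199,100 × 28% = ¥55,748
  → ¥86,148

¥113,848 > ¥86,148, so the book-profits minimum tax is the binding amount.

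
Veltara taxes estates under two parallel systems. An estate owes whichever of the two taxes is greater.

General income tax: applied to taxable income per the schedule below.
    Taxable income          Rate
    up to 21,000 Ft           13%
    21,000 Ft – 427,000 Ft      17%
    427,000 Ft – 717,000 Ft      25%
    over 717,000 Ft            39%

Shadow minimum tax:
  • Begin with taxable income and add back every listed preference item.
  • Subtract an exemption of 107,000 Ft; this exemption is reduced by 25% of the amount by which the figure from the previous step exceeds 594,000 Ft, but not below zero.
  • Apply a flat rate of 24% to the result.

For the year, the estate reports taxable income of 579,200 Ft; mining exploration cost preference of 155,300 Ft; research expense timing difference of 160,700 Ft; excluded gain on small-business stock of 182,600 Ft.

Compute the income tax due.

General income tax:
  21,000 Ft × 13% = 2,730 Ft
  406,000 Ft × 17% = 69,020 Ft
  152,200 Ft × 25% = 38,050 Ft
  → 109,800 Ft

Shadow minimum tax:
  Adjusted income: 579,200 Ft + 155,300 Ft + 160,700 Ft + 182,600 Ft = 1,077,800 Ft
  Exemption: 25% × (1,077,800 Ft − 594,000 Ft) = 120,950 Ft ≥ 107,000 Ft, so the exemption is fully phased out
  Base: 1,077,800 Ft − 0 Ft = 1,077,800 Ft
  1,077,800 Ft × 24% = 258,672 Ft

258,672 Ft > 109,800 Ft, so the shadow minimum tax is the binding amount.

258,672 Ft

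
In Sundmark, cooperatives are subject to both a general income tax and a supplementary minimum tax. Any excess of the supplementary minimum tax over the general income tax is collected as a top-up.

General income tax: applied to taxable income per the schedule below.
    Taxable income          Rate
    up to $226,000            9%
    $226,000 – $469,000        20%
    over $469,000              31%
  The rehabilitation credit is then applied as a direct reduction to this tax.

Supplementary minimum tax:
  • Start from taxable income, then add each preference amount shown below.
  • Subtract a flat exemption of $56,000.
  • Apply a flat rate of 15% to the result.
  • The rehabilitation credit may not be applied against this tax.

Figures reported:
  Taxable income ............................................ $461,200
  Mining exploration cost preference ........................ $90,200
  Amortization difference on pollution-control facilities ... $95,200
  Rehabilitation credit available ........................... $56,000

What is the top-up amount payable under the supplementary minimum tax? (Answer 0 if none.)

General income tax:
  $226,000 × 9% = $20,340
  $235,200 × 20% = $47,040
  → $67,380
  Less rehabilitation credit $56,000 → $11,380

Supplementary minimum tax:
  Adjusted income: $461,200 + $90,200 + $95,200 = $646,600
  Less exemption $56,000 → base $590,600
  $590,600 × 15% = $88,590

Excess of supplementary minimum tax over general income tax: $88,590 − $11,380 = $77,210.

$77,210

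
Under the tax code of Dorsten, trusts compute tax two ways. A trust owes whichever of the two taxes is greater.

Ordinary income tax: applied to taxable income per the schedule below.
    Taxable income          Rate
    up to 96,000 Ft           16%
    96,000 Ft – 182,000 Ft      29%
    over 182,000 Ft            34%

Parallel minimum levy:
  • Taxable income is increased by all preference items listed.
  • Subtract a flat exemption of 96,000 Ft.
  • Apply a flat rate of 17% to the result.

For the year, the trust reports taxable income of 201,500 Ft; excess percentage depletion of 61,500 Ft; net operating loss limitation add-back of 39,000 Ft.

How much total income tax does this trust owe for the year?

Ordinary income tax:
  96,000 Ft × 16% = 15,360 Ft
  86,000 Ft × 29% = 24,940 Ft
  19,500 Ft × 34% = 6,630 Ft
  → 46,930 Ft

Parallel minimum levy:
  Adjusted income: 201,500 Ft + 61,500 Ft + 39,000 Ft = 302,000 Ft
  Less exemption 96,000 Ft → base 206,000 Ft
  206,000 Ft × 17% = 35,020 Ft

46,930 Ft > 35,020 Ft, so the ordinary income tax governs.

46,930 Ft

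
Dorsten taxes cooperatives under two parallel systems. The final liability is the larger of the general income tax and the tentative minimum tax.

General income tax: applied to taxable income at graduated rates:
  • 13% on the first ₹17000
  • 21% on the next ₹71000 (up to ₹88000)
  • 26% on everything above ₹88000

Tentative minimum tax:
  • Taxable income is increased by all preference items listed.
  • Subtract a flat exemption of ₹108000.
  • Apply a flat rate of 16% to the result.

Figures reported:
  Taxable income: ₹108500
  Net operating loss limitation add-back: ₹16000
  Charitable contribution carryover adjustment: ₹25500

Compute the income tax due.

₹22450

General income tax:
  ₹17000 × 13% = ₹2210
  ₹71000 × 21% = ₹14910
  ₹20500 × 26% = ₹5330
  → ₹22450

Tentative minimum tax:
  Adjusted income: ₹108500 + ₹16000 + ₹25500 = ₹150000
  Less exemption ₹108000 → base ₹42000
  ₹42000 × 16% = ₹6720

₹22450 > ₹6720, so the general income tax governs.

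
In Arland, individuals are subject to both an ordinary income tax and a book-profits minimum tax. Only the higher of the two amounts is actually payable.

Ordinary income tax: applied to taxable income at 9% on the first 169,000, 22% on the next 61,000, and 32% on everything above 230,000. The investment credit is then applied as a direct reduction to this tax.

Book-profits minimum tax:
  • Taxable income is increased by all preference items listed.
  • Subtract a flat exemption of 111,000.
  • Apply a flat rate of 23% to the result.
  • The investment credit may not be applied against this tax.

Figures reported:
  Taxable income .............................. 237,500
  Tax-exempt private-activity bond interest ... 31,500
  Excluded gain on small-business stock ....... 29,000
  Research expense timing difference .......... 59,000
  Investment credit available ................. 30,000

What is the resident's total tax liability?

56,580

Ordinary income tax:
  169,000 × 9% = 15,210
  61,000 × 22% = 13,420
  7,500 × 32% = 2,400
  → 31,030
  Less investment credit 30,000 → 1,030

Book-profits minimum tax:
  Adjusted income: 237,500 + 31,500 + 29,000 + 59,000 = 357,000
  Less exemption 111,000 → base 246,000
  246,000 × 23% = 56,580

56,580 > 1,030, so the book-profits minimum tax is the binding amount.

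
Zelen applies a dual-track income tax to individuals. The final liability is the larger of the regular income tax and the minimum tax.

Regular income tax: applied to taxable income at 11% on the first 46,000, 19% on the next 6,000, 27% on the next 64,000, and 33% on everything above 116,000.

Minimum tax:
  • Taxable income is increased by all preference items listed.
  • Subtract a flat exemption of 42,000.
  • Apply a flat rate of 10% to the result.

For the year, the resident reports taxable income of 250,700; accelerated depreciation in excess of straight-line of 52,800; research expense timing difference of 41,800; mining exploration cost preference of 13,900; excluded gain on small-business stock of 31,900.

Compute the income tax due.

Minimum tax:
  Adjusted income: 250,700 + 52,800 + 41,800 + 13,900 + 31,900 = 391,100
  Less exemption 42,000 → base 349,100
  349,100 × 10% = 34,910

Regular income tax:
  46,000 × 11% = 5,060
  6,000 × 19% = 1,140
  64,000 × 27% = 17,280
  134,700 × 33% = 44,451
  → 67,931

67,931 > 34,910, so the regular income tax governs.

67,931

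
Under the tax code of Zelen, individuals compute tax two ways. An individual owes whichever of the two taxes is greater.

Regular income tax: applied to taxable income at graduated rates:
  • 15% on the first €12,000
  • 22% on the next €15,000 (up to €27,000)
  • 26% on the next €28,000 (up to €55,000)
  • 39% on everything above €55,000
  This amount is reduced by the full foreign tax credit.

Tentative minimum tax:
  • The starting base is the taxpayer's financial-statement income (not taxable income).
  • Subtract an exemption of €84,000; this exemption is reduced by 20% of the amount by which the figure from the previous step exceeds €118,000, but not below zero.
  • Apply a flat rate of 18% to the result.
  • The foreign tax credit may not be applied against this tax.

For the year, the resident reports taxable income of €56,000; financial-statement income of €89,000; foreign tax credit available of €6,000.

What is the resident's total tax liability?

€6,770

Tentative minimum tax:
  Base (financial-statement income): €89,000
  Exemption: €89,000 ≤ €118,000, so full €84,000 applies
  Base: €89,000 − €84,000 = €5,000
  €5,000 × 18% = €900

Regular income tax:
  €12,000 × 15% = €1,800
  €15,000 × 22% = €3,300
  €28,000 × 26% = €7,280
  €1,000 × 39% = €390
  → €12,770
  Less foreign tax credit €6,000 → €6,770

€6,770 > €900, so the regular income tax governs.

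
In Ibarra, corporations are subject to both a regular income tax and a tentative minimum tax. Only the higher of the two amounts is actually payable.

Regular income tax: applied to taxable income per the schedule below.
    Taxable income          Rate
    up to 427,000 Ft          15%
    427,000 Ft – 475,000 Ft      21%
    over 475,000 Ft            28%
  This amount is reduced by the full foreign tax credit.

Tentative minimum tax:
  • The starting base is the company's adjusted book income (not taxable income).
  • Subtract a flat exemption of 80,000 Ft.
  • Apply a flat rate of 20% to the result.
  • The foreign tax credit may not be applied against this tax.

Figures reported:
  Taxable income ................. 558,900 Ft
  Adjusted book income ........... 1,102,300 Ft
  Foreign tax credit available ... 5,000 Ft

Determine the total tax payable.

Regular income tax:
  427,000 Ft × 15% = 64,050 Ft
  48,000 Ft × 21% = 10,080 Ft
  83,900 Ft × 28% = 23,492 Ft
  → 97,622 Ft
  Less foreign tax credit 5,000 Ft → 92,622 Ft

Tentative minimum tax:
  Base (adjusted book income): 1,102,300 Ft
  Less exemption 80,000 Ft → base 1,022,300 Ft
  1,022,300 Ft × 20% = 204,460 Ft

204,460 Ft > 92,622 Ft, so the tentative minimum tax is the binding amount.

204,460 Ft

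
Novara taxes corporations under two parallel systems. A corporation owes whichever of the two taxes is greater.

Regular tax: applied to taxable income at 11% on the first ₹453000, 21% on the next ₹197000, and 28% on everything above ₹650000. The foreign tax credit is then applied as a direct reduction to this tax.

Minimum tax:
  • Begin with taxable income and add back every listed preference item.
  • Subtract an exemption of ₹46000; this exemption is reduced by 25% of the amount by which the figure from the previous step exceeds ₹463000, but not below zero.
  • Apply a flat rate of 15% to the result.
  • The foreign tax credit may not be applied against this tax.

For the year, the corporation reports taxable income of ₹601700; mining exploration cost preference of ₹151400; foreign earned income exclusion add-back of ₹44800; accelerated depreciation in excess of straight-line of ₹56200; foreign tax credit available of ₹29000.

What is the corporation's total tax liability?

₹128115

Minimum tax:
  Adjusted income: ₹601700 + ₹151400 + ₹44800 + ₹56200 = ₹854100
  Exemption: 25% × (₹854100 − ₹463000) = ₹97775 ≥ ₹46000, so the exemption is fully phased out
  Base: ₹854100 − ₹0 = ₹854100
  ₹854100 × 15% = ₹128115

Regular tax:
  ₹453000 × 11% = ₹49830
  ₹148700 × 21% = ₹31227
  → ₹81057
  Less foreign tax credit ₹29000 → ₹52057

₹128115 > ₹52057, so the minimum tax is the binding amount.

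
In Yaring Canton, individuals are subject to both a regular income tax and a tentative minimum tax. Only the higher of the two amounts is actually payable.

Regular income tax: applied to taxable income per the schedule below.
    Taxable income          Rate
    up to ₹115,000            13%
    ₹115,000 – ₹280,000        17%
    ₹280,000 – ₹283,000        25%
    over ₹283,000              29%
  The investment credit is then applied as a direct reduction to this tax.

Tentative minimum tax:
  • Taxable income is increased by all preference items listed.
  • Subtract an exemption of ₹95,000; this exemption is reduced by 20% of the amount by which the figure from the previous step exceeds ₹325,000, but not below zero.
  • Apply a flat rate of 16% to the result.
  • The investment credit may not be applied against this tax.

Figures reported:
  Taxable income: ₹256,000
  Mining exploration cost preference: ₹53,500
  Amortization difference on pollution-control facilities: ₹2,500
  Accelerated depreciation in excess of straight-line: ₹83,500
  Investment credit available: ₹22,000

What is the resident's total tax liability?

₹50,336

Tentative minimum tax:
  Adjusted income: ₹256,000 + ₹53,500 + ₹2,500 + ₹83,500 = ₹395,500
  Exemption: ₹95,000 − 20% × (₹395,500 − ₹325,000) = ₹95,000 − ₹14,100 = ₹80,900
  Base: ₹395,500 − ₹80,900 = ₹314,600
  ₹314,600 × 16% = ₹50,336

Regular income tax:
  ₹115,000 × 13% = ₹14,950
  ₹141,000 × 17% = ₹23,970
  → ₹38,920
  Less investment credit ₹22,000 → ₹16,920

₹50,336 > ₹16,920, so the tentative minimum tax is the binding amount.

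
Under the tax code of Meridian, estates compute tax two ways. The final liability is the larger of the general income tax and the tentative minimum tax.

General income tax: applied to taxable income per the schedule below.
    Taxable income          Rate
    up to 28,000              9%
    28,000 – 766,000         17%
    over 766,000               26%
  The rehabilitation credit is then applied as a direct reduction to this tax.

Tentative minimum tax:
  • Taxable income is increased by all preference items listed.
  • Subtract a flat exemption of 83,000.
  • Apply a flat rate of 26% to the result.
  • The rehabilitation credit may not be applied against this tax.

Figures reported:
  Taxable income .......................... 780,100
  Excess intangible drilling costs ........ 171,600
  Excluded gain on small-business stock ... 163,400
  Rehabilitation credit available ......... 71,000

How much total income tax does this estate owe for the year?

268,346

Tentative minimum tax:
  Adjusted income: 780,100 + 171,600 + 163,400 = 1,115,100
  Less exemption 83,000 → base 1,032,100
  1,032,100 × 26% = 268,346

General income tax:
  28,000 × 9% = 2,520
  738,000 × 17% = 125,460
  14,100 × 26% = 3,666
  → 131,646
  Less rehabilitation credit 71,000 → 60,646

268,346 > 60,646, so the tentative minimum tax is the binding amount.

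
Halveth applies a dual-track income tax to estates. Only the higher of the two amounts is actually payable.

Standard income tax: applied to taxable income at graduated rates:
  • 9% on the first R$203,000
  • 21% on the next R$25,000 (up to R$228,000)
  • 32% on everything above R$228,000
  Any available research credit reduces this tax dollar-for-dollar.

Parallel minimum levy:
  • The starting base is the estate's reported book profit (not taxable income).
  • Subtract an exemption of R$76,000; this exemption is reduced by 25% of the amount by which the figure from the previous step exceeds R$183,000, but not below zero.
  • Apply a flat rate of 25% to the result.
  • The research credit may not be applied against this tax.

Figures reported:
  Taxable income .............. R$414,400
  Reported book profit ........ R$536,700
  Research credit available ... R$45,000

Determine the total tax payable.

Standard income tax:
  R$203,000 × 9% = R$18,270
  R$25,000 × 21% = R$5,250
  R$186,400 × 32% = R$59,648
  → R$83,168
  Less research credit R$45,000 → R$38,168

Parallel minimum levy:
  Base (reported book profit): R$536,700
  Exemption: 25% × (R$536,700 − R$183,000) = R$88,425 ≥ R$76,000, so the exemption is fully phased out
  Base: R$536,700 − R$0 = R$536,700
  R$536,700 × 25% = R$134,175

R$134,175 > R$38,168, so the parallel minimum levy is the binding amount.

R$134,175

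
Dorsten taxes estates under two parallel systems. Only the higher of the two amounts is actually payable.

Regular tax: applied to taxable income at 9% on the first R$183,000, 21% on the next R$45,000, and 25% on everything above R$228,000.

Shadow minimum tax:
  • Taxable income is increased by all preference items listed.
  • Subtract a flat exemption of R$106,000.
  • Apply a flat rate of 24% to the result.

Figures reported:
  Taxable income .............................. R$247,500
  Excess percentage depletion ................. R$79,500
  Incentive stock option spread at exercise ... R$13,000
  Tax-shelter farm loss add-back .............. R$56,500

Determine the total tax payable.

R$69,720

Regular tax:
  R$183,000 × 9% = R$16,470
  R$45,000 × 21% = R$9,450
  R$19,500 × 25% = R$4,875
  → R$30,795

Shadow minimum tax:
  Adjusted income: R$247,500 + R$79,500 + R$13,000 + R$56,500 = R$396,500
  Less exemption R$106,000 → base R$290,500
  R$290,500 × 24% = R$69,720

R$69,720 > R$30,795, so the shadow minimum tax is the binding amount.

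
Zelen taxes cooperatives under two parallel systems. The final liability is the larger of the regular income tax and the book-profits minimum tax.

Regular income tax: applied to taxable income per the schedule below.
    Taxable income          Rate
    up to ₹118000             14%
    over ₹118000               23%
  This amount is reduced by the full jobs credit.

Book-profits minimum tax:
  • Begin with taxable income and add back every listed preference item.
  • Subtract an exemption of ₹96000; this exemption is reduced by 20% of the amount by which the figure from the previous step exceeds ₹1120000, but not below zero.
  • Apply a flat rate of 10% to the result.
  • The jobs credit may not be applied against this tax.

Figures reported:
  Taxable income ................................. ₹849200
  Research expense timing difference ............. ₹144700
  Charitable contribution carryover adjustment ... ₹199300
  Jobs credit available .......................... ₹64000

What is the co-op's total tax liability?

₹120696

Book-profits minimum tax:
  Adjusted income: ₹849200 + ₹144700 + ₹199300 = ₹1193200
  Exemption: ₹96000 − 20% × (₹1193200 − ₹1120000) = ₹96000 − ₹14640 = ₹81360
  Base: ₹1193200 − ₹81360 = ₹1111840
  ₹1111840 × 10% = ₹111184

Regular income tax:
  ₹118000 × 14% = ₹16520
  ₹731200 × 23% = ₹168176
  → ₹184696
  Less jobs credit ₹64000 → ₹120696

₹120696 > ₹111184, so the regular income tax governs.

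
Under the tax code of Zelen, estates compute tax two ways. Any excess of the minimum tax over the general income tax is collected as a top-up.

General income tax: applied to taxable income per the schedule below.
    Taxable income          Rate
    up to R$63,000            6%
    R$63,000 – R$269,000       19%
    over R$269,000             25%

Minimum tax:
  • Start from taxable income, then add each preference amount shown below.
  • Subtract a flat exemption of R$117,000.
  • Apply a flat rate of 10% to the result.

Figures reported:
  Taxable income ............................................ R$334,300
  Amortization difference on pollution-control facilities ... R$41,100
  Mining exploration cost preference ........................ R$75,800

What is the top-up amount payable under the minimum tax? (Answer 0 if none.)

Minimum tax:
  Adjusted income: R$334,300 + R$41,100 + R$75,800 = R$451,200
  Less exemption R$117,000 → base R$334,200
  R$334,200 × 10% = R$33,420

General income tax:
  R$63,000 × 6% = R$3,780
  R$206,000 × 19% = R$39,140
  R$65,300 × 25% = R$16,325
  → R$59,245

R$33,420 ≤ R$59,245, so no add-on is due.

R$0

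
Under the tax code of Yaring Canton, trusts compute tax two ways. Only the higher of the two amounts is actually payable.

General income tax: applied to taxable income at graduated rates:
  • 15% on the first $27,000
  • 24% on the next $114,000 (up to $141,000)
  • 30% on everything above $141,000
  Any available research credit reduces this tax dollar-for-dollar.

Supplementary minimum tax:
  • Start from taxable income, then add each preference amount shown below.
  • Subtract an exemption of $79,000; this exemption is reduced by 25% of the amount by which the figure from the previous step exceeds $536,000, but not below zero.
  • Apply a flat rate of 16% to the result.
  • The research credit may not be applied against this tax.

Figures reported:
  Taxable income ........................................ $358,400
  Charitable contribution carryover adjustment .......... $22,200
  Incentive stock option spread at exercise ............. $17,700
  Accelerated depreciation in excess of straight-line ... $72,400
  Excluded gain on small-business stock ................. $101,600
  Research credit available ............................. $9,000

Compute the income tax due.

$87,630

Supplementary minimum tax:
  Adjusted income: $358,400 + $22,200 + $17,700 + $72,400 + $101,600 = $572,300
  Exemption: $79,000 − 25% × ($572,300 − $536,000) = $79,000 − $9,075 = $69,925
  Base: $572,300 − $69,925 = $502,375
  $502,375 × 16% = $80,380

General income tax:
  $27,000 × 15% = $4,050
  $114,000 × 24% = $27,360
  $217,400 × 30% = $65,220
  → $96,630
  Less research credit $9,000 → $87,630

$87,630 > $80,380, so the general income tax governs.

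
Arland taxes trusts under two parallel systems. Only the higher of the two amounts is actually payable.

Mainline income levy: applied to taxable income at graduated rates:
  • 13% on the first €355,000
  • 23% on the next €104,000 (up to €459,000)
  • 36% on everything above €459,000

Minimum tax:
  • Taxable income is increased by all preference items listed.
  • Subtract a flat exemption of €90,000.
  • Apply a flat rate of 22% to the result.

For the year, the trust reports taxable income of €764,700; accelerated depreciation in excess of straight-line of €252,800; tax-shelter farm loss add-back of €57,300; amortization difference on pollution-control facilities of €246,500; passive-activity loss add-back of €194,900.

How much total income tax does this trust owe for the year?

€313,764

Mainline income levy:
  €355,000 × 13% = €46,150
  €104,000 × 23% = €23,920
  €305,700 × 36% = €110,052
  → €180,122

Minimum tax:
  Adjusted income: €764,700 + €252,800 + €57,300 + €246,500 + €194,900 = €1,516,200
  Less exemption €90,000 → base €1,426,200
  €1,426,200 × 22% = €313,764

€313,764 > €180,122, so the minimum tax is the binding amount.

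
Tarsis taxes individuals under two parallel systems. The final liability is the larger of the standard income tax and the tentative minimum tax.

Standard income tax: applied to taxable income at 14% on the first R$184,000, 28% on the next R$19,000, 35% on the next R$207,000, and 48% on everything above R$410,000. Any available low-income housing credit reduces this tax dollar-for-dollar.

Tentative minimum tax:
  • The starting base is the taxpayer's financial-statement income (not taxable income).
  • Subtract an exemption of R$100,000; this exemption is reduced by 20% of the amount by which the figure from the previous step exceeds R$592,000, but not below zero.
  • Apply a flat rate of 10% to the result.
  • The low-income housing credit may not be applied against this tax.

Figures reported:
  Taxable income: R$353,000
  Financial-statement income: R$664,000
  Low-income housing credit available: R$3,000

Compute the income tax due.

Tentative minimum tax:
  Base (financial-statement income): R$664,000
  Exemption: R$100,000 − 20% × (R$664,000 − R$592,000) = R$100,000 − R$14,400 = R$85,600
  Base: R$664,000 − R$85,600 = R$578,400
  R$578,400 × 10% = R$57,840

Standard income tax:
  R$184,000 × 14% = R$25,760
  R$19,000 × 28% = R$5,320
  R$150,000 × 35% = R$52,500
  → R$83,580
  Less low-income housing credit R$3,000 → R$80,580

R$80,580 > R$57,840, so the standard income tax governs.

R$80,580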